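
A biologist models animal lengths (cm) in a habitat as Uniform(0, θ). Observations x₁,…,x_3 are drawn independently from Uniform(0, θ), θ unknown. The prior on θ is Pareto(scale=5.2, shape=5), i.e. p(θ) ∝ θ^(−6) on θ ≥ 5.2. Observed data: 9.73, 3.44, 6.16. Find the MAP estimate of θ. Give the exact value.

The Uniform(0, θ) likelihood is θ^(−n) for θ ≥ max(xᵢ), zero otherwise. Here max(xᵢ) = 9.73.
Posterior ∝ θ^(−6) · θ^(−3) = θ^(−9) on θ ≥ max(5.2, 9.73) = 9.73.
This density is strictly decreasing in θ, so the posterior mode lies at the lower boundary of the support.

θ̂_MAP = 9.73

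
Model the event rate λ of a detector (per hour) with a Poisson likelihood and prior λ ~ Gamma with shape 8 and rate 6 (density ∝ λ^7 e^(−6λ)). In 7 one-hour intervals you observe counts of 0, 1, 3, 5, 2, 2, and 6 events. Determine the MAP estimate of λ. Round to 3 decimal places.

Σxᵢ = 0+1+3+5+2+2+6 = 19, with n = 7.
Posterior ∝ λ^7e^(−6λ) · λ^19e^(−7λ) = λ^26e^(−13λ), i.e. Gamma(shape=27, rate=13).
The mode of a Gamma(a, b) with a ≥ 1 (shape–rate) is (a−1)/b = 26/13 ≈ 2.000.

λ̂_MAP = 2.000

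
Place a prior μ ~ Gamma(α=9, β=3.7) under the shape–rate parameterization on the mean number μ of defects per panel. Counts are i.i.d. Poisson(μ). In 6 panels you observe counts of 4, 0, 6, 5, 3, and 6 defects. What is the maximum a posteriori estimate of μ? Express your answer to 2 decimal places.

Σxᵢ = 4+0+6+5+3+6 = 24, with n = 6.
Posterior ∝ μ^8e^(−3.7μ) · μ^24e^(−6μ) = μ^32e^(−9.7μ), i.e. Gamma(shape=33, rate=9.7).
The mode of a Gamma(a, b) with a ≥ 1 (shape–rate) is (a−1)/b = 32/9.7 ≈ 3.30.

μ̂_MAP = 3.30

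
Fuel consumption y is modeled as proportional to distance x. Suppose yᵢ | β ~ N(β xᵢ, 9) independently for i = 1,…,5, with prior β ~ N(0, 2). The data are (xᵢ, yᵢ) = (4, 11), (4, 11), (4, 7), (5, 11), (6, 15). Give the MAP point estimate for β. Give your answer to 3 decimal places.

log p(β | y) = −Σ(yᵢ − βxᵢ)²/(2·9) − β²/(2·2) + const.
Setting the derivative to zero: Σxᵢ(yᵢ − βxᵢ)/9 − β/2 = 0, so β = Σxᵢyᵢ / (Σxᵢ² + σ²/τ²).
Σxᵢyᵢ = 4·11 + 4·11 + 4·7 + 5·11 + 6·15 = 261; Σxᵢ² = 109; σ²/τ² = 4.5.
β̂_MAP = 261 / (109 + 4.5) = 261/113.5 ≈ 2.300.

β̂_MAP = 2.300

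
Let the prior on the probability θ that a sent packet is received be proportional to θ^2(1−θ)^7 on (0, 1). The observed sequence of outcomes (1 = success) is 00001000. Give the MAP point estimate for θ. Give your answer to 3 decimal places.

θ̂_MAP = 0.176

The prior density ∝ θ^2(1−θ)^7 is the kernel of Beta(3, 8).
Data: 1 success in 8 trials (from the sequence). The binomial likelihood contributes θ(1−θ)^7, so the posterior is Beta(3+1, 8+7) = Beta(4, 15).
For Beta(a, b) with a, b > 1 the mode is (a−1)/(a+b−2) = 3/17 ≈ 0.176.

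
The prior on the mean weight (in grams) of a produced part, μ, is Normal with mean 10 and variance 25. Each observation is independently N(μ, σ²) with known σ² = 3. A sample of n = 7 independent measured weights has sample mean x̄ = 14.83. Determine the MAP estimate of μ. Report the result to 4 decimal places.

n = 7, x̄ = 14.83.
For a Normal prior and Normal likelihood with known variance, the posterior is Normal; its mode equals its mean, the precision-weighted average.
Prior precision 1/σ₀² = 1/25 = 0.04; data precision n/σ² = 7/3.
μ̂ = (0.04·10 + (7/3)·14.83) / (0.04 + 7/3) = (10501/300)/(178/75) = 10501/712 ≈ 14.7486.

μ̂_MAP = 14.7486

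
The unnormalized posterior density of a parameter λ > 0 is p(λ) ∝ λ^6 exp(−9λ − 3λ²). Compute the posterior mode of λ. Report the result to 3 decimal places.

ℓ'(λ) = 6/λ − 9 − 6λ. Setting this to zero and multiplying by λ: 6λ² + 9λ − 6 = 0.
λ = (−9 + √(9² + 4·6·6)) / (2·6) = (−9 + √225) / 12 = (−9 + 15)/12 = 1/2.
ℓ''(λ) = −6/λ² − 6 < 0, confirming a maximum.

λ̂_MAP = 0.500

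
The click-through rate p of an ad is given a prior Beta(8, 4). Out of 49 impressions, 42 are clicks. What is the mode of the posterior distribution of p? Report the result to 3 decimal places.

Prior: Beta(8, 4).
Data: 42 successes in 49 trials. The binomial likelihood contributes p^42(1−p)^7, so the posterior is Beta(8+42, 4+7) = Beta(50, 11).
For Beta(a, b) with a, b > 1 the mode is (a−1)/(a+b−2) = 49/59 ≈ 0.831.

p̂_MAP = 0.831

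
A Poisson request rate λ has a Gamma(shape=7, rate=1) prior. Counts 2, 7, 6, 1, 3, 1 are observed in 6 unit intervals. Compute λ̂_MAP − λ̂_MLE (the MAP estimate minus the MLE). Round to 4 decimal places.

Σxᵢ = 20. Posterior is Gamma(27, 7); MAP = (27−1)/7 = 26/7 ≈ 3.71429.
MLE = x̄ = 20/6 ≈ 3.33333.
Difference = 26/7 − 20/6 = 8/21 ≈ 0.3810.

MAP − MLE = 0.3810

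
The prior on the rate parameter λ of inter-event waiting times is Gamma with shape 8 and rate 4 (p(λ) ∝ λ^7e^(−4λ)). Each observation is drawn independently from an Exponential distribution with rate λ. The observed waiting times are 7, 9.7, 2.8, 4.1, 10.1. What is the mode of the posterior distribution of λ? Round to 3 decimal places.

λ̂_MAP = 0.318

The Exponential(rate=λ) likelihood is ∝ λ^n e^(−λΣtᵢ). Here n = 5 and Σtᵢ = 7 + 9.7 + 2.8 + 4.1 + 10.1 = 33.7.
Posterior ∝ λ^7e^(−4λ) · λ^5e^(−33.7λ) = λ^12e^(−37.7λ), i.e. Gamma(13, 37.7).
Mode = (a−1)/b = 12/37.7 ≈ 0.318.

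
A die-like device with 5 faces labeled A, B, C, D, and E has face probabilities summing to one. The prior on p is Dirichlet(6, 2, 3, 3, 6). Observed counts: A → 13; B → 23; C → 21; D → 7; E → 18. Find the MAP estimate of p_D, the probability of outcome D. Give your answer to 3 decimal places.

The posterior is Dirichlet(αᵢ + nᵢ) = Dirichlet(19, 25, 24, 10, 24).
For a Dirichlet(a₁,…,a_K) with all aᵢ > 1, the mode has j-th component (aⱼ − 1)/(Σaᵢ − K).
Here Σaᵢ = 102 and K = 5, so p_D = (10 − 1)/(102 − 5) = 9/97 ≈ 0.093.

MAP estimate of p_D = 0.093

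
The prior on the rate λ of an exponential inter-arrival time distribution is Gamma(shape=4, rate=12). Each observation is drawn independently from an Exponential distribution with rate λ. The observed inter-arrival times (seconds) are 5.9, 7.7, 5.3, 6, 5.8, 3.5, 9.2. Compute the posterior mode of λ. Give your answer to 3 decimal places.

λ̂_MAP = 0.181

The Exponential(rate=λ) likelihood is ∝ λ^n e^(−λΣtᵢ). Here n = 7 and Σtᵢ = 5.9 + 7.7 + 5.3 + 6 + 5.8 + 3.5 + 9.2 = 43.4.
Posterior ∝ λ^3e^(−12λ) · λ^7e^(−43.4λ) = λ^10e^(−55.4λ), i.e. Gamma(11, 55.4).
Mode = (a−1)/b = 10/55.4 ≈ 0.181.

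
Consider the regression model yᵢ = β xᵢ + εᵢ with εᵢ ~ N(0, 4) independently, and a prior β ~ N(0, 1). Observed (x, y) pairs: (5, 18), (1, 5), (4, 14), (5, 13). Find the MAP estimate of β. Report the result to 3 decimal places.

log p(β | y) = −Σ(yᵢ − βxᵢ)²/(2·4) − β²/(2·1) + const.
Setting the derivative to zero: Σxᵢ(yᵢ − βxᵢ)/4 − β/1 = 0, so β = Σxᵢyᵢ / (Σxᵢ² + σ²/τ²).
Σxᵢyᵢ = 5·18 + 1·5 + 4·14 + 5·13 = 216; Σxᵢ² = 67; σ²/τ² = 4.
β̂_MAP = 216 / (67 + 4) = 216/71 ≈ 3.042.

β̂_MAP = 3.042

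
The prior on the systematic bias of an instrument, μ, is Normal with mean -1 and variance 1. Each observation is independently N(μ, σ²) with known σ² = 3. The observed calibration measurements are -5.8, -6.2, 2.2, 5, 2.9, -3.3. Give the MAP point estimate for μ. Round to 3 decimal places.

μ̂_MAP = -0.911

n = 6; x̄ = ((-5.8) + (-6.2) + 2.2 + 5 + 2.9 + (-3.3))/6 = -5.2/6 = -13/15 ≈ -0.8667.
For a Normal prior and Normal likelihood with known variance, the posterior is Normal; its mode equals its mean, the precision-weighted average.
Prior precision 1/σ₀² = 1/1 = 1; data precision n/σ² = 6/3 = 2.
μ̂ = (1·(-1) + 2·(-13/15)) / (1 + 2) = (-41/15)/3 = -41/45 ≈ -0.911.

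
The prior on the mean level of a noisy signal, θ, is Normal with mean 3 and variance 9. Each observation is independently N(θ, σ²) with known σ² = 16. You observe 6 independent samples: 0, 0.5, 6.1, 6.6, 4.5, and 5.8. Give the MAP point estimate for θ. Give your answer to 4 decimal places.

θ̂_MAP = 3.7071

n = 6; x̄ = (0 + 0.5 + 6.1 + 6.6 + 4.5 + 5.8)/6 = 23.5/6 = 47/12 ≈ 3.9167.
For a Normal prior and Normal likelihood with known variance, the posterior is Normal; its mode equals its mean, the precision-weighted average.
Prior precision 1/σ₀² = 1/9; data precision n/σ² = 6/16 = 0.375.
θ̂ = ((1/9)·3 + 0.375·(47/12)) / (1/9 + 0.375) = (173/96)/(35/72) = 519/140 ≈ 3.7071.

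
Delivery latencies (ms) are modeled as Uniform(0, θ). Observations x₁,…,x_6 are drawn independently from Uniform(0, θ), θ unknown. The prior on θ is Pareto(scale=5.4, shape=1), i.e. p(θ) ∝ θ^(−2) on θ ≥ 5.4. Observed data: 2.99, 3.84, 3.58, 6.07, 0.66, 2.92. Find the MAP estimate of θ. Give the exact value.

The Uniform(0, θ) likelihood is θ^(−n) for θ ≥ max(xᵢ), zero otherwise. Here max(xᵢ) = 6.07.
Posterior ∝ θ^(−2) · θ^(−6) = θ^(−8) on θ ≥ max(5.4, 6.07) = 6.07.
This density is strictly decreasing in θ, so the posterior mode lies at the lower boundary of the support.

θ̂_MAP = 6.07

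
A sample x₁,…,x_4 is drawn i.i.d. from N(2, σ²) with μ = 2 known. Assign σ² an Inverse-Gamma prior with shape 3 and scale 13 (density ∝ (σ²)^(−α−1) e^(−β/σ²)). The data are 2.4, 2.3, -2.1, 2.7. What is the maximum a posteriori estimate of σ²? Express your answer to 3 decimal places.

Sum of squared deviations about the known mean: SS = (2.4−2)² + (2.3−2)² + (-2.1−2)² + (2.7−2)² = 17.55.
The Normal likelihood contributes (σ²)^(−n/2) exp(−SS/(2σ²)), so the posterior is Inverse-Gamma(α + n/2, β + SS/2) = Inverse-Gamma(5, 21.775).
The mode of Inverse-Gamma(a, b) is b/(a+1) = 21.775/6 ≈ 3.629.

σ̂²_MAP = 3.629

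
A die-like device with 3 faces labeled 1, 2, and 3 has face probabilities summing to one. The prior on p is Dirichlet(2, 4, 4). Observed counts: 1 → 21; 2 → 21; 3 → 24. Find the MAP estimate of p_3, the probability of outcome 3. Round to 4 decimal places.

The posterior is Dirichlet(αᵢ + nᵢ) = Dirichlet(23, 25, 28).
For a Dirichlet(a₁,…,a_K) with all aᵢ > 1, the mode has j-th component (aⱼ − 1)/(Σaᵢ − K).
Here Σaᵢ = 76 and K = 3, so p_3 = (28 − 1)/(76 − 3) = 27/73 ≈ 0.3699.

MAP estimate: 0.3699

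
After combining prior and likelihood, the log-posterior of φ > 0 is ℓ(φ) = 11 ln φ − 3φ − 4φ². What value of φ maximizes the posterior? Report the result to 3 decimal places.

φ̂_MAP = 1.000

ℓ'(φ) = 11/φ − 3 − 8φ. Setting this to zero and multiplying by φ: 8φ² + 3φ − 11 = 0.
φ = (−3 + √(3² + 4·8·11)) / (2·8) = (−3 + √361) / 16 = (−3 + 19)/16 = 1.
ℓ''(φ) = −11/φ² − 8 < 0, confirming a maximum.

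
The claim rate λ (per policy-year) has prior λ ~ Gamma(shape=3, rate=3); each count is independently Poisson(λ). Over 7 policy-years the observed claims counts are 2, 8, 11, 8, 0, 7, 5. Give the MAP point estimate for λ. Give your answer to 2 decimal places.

Σxᵢ = 2+8+11+8+0+7+5 = 41, with n = 7.
Posterior ∝ λ^2e^(−3λ) · λ^41e^(−7λ) = λ^43e^(−10λ), i.e. Gamma(shape=44, rate=10).
The mode of a Gamma(a, b) with a ≥ 1 (shape–rate) is (a−1)/b = 43/10 ≈ 4.30.

λ̂_MAP = 4.30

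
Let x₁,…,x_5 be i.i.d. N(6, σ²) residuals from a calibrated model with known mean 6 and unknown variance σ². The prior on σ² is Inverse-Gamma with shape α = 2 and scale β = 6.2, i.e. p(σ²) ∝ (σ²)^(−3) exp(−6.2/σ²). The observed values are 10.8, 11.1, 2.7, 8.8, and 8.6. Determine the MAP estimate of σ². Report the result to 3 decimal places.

Sum of squared deviations about the known mean: SS = (10.8−6)² + (11.1−6)² + (2.7−6)² + (8.8−6)² + (8.6−6)² = 74.54.
The Normal likelihood contributes (σ²)^(−n/2) exp(−SS/(2σ²)), so the posterior is Inverse-Gamma(α + n/2, β + SS/2) = Inverse-Gamma(4.5, 43.47).
The mode of Inverse-Gamma(a, b) is b/(a+1) = 43.47/5.5 ≈ 7.904.

σ̂²_MAP = 7.904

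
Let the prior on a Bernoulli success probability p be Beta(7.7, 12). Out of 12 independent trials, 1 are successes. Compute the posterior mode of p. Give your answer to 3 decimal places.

p̂_MAP = 0.259

Prior: Beta(7.7, 12).
Data: 1 success in 12 trials. The binomial likelihood contributes p(1−p)^11, so the posterior is Beta(7.7+1, 12+11) = Beta(8.7, 23).
For Beta(a, b) with a, b > 1 the mode is (a−1)/(a+b−2) = 7.7/29.7 ≈ 0.259.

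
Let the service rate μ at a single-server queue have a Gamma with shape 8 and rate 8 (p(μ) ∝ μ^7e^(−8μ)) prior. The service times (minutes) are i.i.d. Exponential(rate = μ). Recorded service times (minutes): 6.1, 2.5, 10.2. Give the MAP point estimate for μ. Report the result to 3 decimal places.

μ̂_MAP = 0.373

The Exponential(rate=μ) likelihood is ∝ μ^n e^(−μΣtᵢ). Here n = 3 and Σtᵢ = 6.1 + 2.5 + 10.2 = 18.8.
Posterior ∝ μ^7e^(−8μ) · μ^3e^(−18.8μ) = μ^10e^(−26.8μ), i.e. Gamma(11, 26.8).
Mode = (a−1)/b = 10/26.8 ≈ 0.373.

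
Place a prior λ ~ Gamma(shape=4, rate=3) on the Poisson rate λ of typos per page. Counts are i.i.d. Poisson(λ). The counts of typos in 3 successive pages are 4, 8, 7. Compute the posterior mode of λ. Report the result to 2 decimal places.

λ̂_MAP = 3.67

Σxᵢ = 4+8+7 = 19, with n = 3.
Posterior ∝ λ^3e^(−3λ) · λ^19e^(−3λ) = λ^22e^(−6λ), i.e. Gamma(shape=23, rate=6).
The mode of a Gamma(a, b) with a ≥ 1 (shape–rate) is (a−1)/b = 22/6 ≈ 3.67.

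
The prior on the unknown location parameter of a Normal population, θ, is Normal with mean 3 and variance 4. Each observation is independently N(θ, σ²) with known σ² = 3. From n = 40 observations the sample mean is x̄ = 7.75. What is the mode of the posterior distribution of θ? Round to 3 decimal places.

n = 40, x̄ = 7.75.
For a Normal prior and Normal likelihood with known variance, the posterior is Normal; its mode equals its mean, the precision-weighted average.
Prior precision 1/σ₀² = 1/4 = 0.25; data precision n/σ² = 40/3.
θ̂ = (0.25·3 + (40/3)·7.75) / (0.25 + 40/3) = (1249/12)/(163/12) = 1249/163 ≈ 7.663.

θ̂_MAP = 7.663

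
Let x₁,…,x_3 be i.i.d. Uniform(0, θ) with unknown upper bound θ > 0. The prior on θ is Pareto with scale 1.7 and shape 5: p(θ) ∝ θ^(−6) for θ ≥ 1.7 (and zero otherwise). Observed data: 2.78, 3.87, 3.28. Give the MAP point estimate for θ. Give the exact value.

The Uniform(0, θ) likelihood is θ^(−n) for θ ≥ max(xᵢ), zero otherwise. Here max(xᵢ) = 3.87.
Posterior ∝ θ^(−6) · θ^(−3) = θ^(−9) on θ ≥ max(1.7, 3.87) = 3.87.
This density is strictly decreasing in θ, so the posterior mode lies at the lower boundary of the support.

θ̂_MAP = 3.87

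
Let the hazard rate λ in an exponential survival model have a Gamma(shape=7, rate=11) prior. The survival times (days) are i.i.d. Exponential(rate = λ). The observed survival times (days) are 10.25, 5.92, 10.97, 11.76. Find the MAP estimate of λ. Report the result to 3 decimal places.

The Exponential(rate=λ) likelihood is ∝ λ^n e^(−λΣtᵢ). Here n = 4 and Σtᵢ = 10.25 + 5.92 + 10.97 + 11.76 = 38.90.
Posterior ∝ λ^6e^(−11λ) · λ^4e^(−38.90λ) = λ^10e^(−49.90λ), i.e. Gamma(11, 49.90).
Mode = (a−1)/b = 10/49.90 ≈ 0.200.

λ̂_MAP = 0.200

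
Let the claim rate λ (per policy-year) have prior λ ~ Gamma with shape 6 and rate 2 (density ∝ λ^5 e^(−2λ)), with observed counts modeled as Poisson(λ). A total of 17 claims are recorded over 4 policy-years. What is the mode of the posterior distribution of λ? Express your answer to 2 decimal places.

λ̂_MAP = 3.67

Σxᵢ = 17, n = 4.
Posterior ∝ λ^5e^(−2λ) · λ^17e^(−4λ) = λ^22e^(−6λ), i.e. Gamma(shape=23, rate=6).
The mode of a Gamma(a, b) with a ≥ 1 (shape–rate) is (a−1)/b = 22/6 ≈ 3.67.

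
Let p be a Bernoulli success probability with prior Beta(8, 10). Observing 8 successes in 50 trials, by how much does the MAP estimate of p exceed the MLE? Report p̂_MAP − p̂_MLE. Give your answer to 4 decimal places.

Posterior is Beta(16, 52); MAP = (16−1)/(68−2) = 15/66 ≈ 0.22727.
MLE ignores the prior: p̂_MLE = k/n = 8/50 ≈ 0.16000.
Difference = 15/66 − 8/50 = 37/550 ≈ 0.0673.

MAP − MLE = 0.0673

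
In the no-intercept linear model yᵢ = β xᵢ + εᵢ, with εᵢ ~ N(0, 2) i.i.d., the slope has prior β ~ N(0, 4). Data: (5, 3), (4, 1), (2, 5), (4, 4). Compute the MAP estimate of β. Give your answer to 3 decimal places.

log p(β | y) = −Σ(yᵢ − βxᵢ)²/(2·2) − β²/(2·4) + const.
Setting the derivative to zero: Σxᵢ(yᵢ − βxᵢ)/2 − β/4 = 0, so β = Σxᵢyᵢ / (Σxᵢ² + σ²/τ²).
Σxᵢyᵢ = 5·3 + 4·1 + 2·5 + 4·4 = 45; Σxᵢ² = 61; σ²/τ² = 0.5.
β̂_MAP = 45 / (61 + 0.5) = 45/61.5 ≈ 0.732.

β̂_MAP = 0.732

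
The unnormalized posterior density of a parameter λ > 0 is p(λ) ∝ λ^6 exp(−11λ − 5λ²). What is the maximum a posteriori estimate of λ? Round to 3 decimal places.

ℓ'(λ) = 6/λ − 11 − 10λ. Setting this to zero and multiplying by λ: 10λ² + 11λ − 6 = 0.
λ = (−11 + √(11² + 4·10·6)) / (2·10) = (−11 + √361) / 20 = (−11 + 19)/20 = 2/5.
ℓ''(λ) = −6/λ² − 10 < 0, confirming a maximum.

λ̂_MAP = 0.400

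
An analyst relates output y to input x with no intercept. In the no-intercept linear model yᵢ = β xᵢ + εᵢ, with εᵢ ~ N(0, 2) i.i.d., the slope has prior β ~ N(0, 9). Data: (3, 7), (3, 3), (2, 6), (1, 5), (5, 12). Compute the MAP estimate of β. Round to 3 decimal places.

β̂_MAP = 2.219

log p(β | y) = −Σ(yᵢ − βxᵢ)²/(2·2) − β²/(2·9) + const.
Setting the derivative to zero: Σxᵢ(yᵢ − βxᵢ)/2 − β/9 = 0, so β = Σxᵢyᵢ / (Σxᵢ² + σ²/τ²).
Σxᵢyᵢ = 3·7 + 3·3 + 2·6 + 1·5 + 5·12 = 107; Σxᵢ² = 48; σ²/τ² = 2/9.
β̂_MAP = 107 / (48 + 2/9) = 107/(434/9) = 963/434 ≈ 2.219.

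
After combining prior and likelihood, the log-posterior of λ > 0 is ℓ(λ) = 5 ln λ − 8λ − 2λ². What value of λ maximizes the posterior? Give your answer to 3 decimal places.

λ̂_MAP = 0.500

ℓ'(λ) = 5/λ − 8 − 4λ. Setting this to zero and multiplying by λ: 4λ² + 8λ − 5 = 0.
λ = (−8 + √(8² + 4·4·5)) / (2·4) = (−8 + √144) / 8 = (−8 + 12)/8 = 1/2.
ℓ''(λ) = −5/λ² − 4 < 0, confirming a maximum.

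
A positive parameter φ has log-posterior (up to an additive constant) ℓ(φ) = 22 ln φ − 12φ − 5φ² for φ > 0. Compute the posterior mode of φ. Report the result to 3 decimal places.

φ̂_MAP = 1.000

ℓ'(φ) = 22/φ − 12 − 10φ. Setting this to zero and multiplying by φ: 10φ² + 12φ − 22 = 0.
φ = (−12 + √(12² + 4·10·22)) / (2·10) = (−12 + √1024) / 20 = (−12 + 32)/20 = 1.
ℓ''(φ) = −22/φ² − 10 < 0, confirming a maximum.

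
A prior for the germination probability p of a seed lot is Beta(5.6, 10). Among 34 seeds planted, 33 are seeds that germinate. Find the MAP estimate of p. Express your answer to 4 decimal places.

p̂_MAP = 0.7899

Prior: Beta(5.6, 10).
Data: 33 successes in 34 trials. The binomial likelihood contributes p^33(1−p)^1, so the posterior is Beta(5.6+33, 10+1) = Beta(38.6, 11).
For Beta(a, b) with a, b > 1 the mode is (a−1)/(a+b−2) = 37.6/47.6 ≈ 0.7899.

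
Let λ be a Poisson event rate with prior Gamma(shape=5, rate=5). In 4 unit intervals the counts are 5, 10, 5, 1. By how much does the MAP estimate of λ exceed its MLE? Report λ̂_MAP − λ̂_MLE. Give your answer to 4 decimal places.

Σxᵢ = 21. Posterior is Gamma(26, 9); MAP = (26−1)/9 = 25/9 ≈ 2.77778.
MLE = x̄ = 21/4 ≈ 5.25000.
Difference = 25/9 − 21/4 = -89/36 ≈ -2.4722.

MAP − MLE = -2.4722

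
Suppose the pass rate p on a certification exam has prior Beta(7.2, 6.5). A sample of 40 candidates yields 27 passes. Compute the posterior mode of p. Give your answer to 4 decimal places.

Prior: Beta(7.2, 6.5).
Data: 27 successes in 40 trials. The binomial likelihood contributes p^27(1−p)^13, so the posterior is Beta(7.2+27, 6.5+13) = Beta(34.2, 19.5).
For Beta(a, b) with a, b > 1 the mode is (a−1)/(a+b−2) = 33.2/51.7 ≈ 0.6422.

p̂_MAP = 0.6422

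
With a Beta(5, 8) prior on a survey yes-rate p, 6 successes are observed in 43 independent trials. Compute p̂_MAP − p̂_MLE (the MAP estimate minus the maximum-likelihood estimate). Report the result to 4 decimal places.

MAP − MLE = 0.0457

Posterior is Beta(11, 45); MAP = (11−1)/(56−2) = 10/54 ≈ 0.18519.
MLE ignores the prior: p̂_MLE = k/n = 6/43 ≈ 0.13953.
Difference = 10/54 − 6/43 = 53/1161 ≈ 0.0457.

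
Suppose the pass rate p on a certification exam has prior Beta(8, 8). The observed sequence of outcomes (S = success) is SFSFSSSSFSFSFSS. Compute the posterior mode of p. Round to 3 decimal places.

p̂_MAP = 0.586

Prior: Beta(8, 8).
Data: 10 successes in 15 trials (from the sequence). The binomial likelihood contributes p^10(1−p)^5, so the posterior is Beta(8+10, 8+5) = Beta(18, 13).
For Beta(a, b) with a, b > 1 the mode is (a−1)/(a+b−2) = 17/29 ≈ 0.586.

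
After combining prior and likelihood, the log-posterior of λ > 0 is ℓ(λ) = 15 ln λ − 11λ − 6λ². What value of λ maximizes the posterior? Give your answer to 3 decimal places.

λ̂_MAP = 0.750

ℓ'(λ) = 15/λ − 11 − 12λ. Setting this to zero and multiplying by λ: 12λ² + 11λ − 15 = 0.
λ = (−11 + √(11² + 4·12·15)) / (2·12) = (−11 + √841) / 24 = (−11 + 29)/24 = 3/4.
ℓ''(λ) = −15/λ² − 12 < 0, confirming a maximum.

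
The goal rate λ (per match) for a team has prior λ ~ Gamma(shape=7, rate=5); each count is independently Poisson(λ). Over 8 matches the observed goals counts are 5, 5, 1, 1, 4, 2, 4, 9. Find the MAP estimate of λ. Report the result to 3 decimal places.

λ̂_MAP = 2.846

Σxᵢ = 5+5+1+1+4+2+4+9 = 31, with n = 8.
Posterior ∝ λ^6e^(−5λ) · λ^31e^(−8λ) = λ^37e^(−13λ), i.e. Gamma(shape=38, rate=13).
The mode of a Gamma(a, b) with a ≥ 1 (shape–rate) is (a−1)/b = 37/13 ≈ 2.846.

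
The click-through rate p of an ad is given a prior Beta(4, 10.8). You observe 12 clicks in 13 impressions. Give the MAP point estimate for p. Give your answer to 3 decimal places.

p̂_MAP = 0.581

Prior: Beta(4, 10.8).
Data: 12 successes in 13 trials. The binomial likelihood contributes p^12(1−p)^1, so the posterior is Beta(4+12, 10.8+1) = Beta(16, 11.8).
For Beta(a, b) with a, b > 1 the mode is (a−1)/(a+b−2) = 15/25.8 ≈ 0.581.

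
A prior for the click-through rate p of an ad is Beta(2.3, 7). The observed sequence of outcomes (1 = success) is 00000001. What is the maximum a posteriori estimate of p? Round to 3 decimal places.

Prior: Beta(2.3, 7).
Data: 1 success in 8 trials (from the sequence). The binomial likelihood contributes p(1−p)^7, so the posterior is Beta(2.3+1, 7+7) = Beta(3.3, 14).
For Beta(a, b) with a, b > 1 the mode is (a−1)/(a+b−2) = 2.3/15.3 ≈ 0.150.

p̂_MAP = 0.150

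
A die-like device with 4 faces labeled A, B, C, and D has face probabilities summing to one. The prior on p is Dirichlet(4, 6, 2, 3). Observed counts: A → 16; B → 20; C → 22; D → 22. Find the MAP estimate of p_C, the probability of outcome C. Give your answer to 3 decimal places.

MAP estimate of p_C = 0.253

The posterior is Dirichlet(αᵢ + nᵢ) = Dirichlet(20, 26, 24, 25).
For a Dirichlet(a₁,…,a_K) with all aᵢ > 1, the mode has j-th component (aⱼ − 1)/(Σaᵢ − K).
Here Σaᵢ = 95 and K = 4, so p_C = (24 − 1)/(95 − 4) = 23/91 ≈ 0.253.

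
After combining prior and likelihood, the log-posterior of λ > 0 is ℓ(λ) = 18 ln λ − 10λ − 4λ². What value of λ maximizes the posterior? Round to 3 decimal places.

ℓ'(λ) = 18/λ − 10 − 8λ. Setting this to zero and multiplying by λ: 8λ² + 10λ − 18 = 0.
λ = (−10 + √(10² + 4·8·18)) / (2·8) = (−10 + √676) / 16 = (−10 + 26)/16 = 1.
ℓ''(λ) = −18/λ² − 8 < 0, confirming a maximum.

λ̂_MAP = 1.000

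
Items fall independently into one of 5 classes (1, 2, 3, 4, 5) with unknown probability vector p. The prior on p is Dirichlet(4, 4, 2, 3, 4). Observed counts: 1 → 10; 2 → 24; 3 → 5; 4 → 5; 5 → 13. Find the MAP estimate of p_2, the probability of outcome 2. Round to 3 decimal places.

MAP estimate: 0.391

The posterior is Dirichlet(αᵢ + nᵢ) = Dirichlet(14, 28, 7, 8, 17).
For a Dirichlet(a₁,…,a_K) with all aᵢ > 1, the mode has j-th component (aⱼ − 1)/(Σaᵢ − K).
Here Σaᵢ = 74 and K = 5, so p_2 = (28 − 1)/(74 − 5) = 27/69 ≈ 0.391.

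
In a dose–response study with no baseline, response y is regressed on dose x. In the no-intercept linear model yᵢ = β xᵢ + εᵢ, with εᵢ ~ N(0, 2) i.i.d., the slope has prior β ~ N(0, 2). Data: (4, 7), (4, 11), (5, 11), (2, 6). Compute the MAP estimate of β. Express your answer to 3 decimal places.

log p(β | y) = −Σ(yᵢ − βxᵢ)²/(2·2) − β²/(2·2) + const.
Setting the derivative to zero: Σxᵢ(yᵢ − βxᵢ)/2 − β/2 = 0, so β = Σxᵢyᵢ / (Σxᵢ² + σ²/τ²).
Σxᵢyᵢ = 4·7 + 4·11 + 5·11 + 2·6 = 139; Σxᵢ² = 61; σ²/τ² = 1.
β̂_MAP = 139 / (61 + 1) = 139/62 ≈ 2.242.

β̂_MAP = 2.242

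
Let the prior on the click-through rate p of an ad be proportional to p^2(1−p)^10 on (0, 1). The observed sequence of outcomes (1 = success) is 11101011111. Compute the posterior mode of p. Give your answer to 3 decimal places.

p̂_MAP = 0.478

The prior density ∝ p^2(1−p)^10 is the kernel of Beta(3, 11).
Data: 9 successes in 11 trials (from the sequence). The binomial likelihood contributes p^9(1−p)^2, so the posterior is Beta(3+9, 11+2) = Beta(12, 13).
For Beta(a, b) with a, b > 1 the mode is (a−1)/(a+b−2) = 11/23 ≈ 0.478.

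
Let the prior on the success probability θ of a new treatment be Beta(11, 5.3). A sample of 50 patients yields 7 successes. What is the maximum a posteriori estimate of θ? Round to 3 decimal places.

Prior: Beta(11, 5.3).
Data: 7 successes in 50 trials. The binomial likelihood contributes θ^7(1−θ)^43, so the posterior is Beta(11+7, 5.3+43) = Beta(18, 48.3).
For Beta(a, b) with a, b > 1 the mode is (a−1)/(a+b−2) = 17/64.3 ≈ 0.264.

θ̂_MAP = 0.264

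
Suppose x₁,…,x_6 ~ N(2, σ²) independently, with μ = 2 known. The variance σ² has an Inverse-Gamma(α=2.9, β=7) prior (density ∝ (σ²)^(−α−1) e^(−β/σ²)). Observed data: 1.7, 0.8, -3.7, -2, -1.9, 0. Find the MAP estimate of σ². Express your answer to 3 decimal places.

σ̂²_MAP = 6.031

Sum of squared deviations about the known mean: SS = (1.7−2)² + (0.8−2)² + (-3.7−2)² + (-2−2)² + (-1.9−2)² + (0−2)² = 69.23.
The Normal likelihood contributes (σ²)^(−n/2) exp(−SS/(2σ²)), so the posterior is Inverse-Gamma(α + n/2, β + SS/2) = Inverse-Gamma(5.9, 41.615).
The mode of Inverse-Gamma(a, b) is b/(a+1) = 41.615/6.9 ≈ 6.031.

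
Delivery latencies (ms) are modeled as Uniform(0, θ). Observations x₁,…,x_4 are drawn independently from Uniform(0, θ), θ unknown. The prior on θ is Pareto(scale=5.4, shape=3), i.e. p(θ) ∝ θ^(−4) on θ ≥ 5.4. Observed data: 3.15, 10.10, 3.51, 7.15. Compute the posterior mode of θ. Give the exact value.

θ̂_MAP = 10.10

The Uniform(0, θ) likelihood is θ^(−n) for θ ≥ max(xᵢ), zero otherwise. Here max(xᵢ) = 10.10.
Posterior ∝ θ^(−4) · θ^(−4) = θ^(−8) on θ ≥ max(5.4, 10.10) = 10.10.
This density is strictly decreasing in θ, so the posterior mode lies at the lower boundary of the support.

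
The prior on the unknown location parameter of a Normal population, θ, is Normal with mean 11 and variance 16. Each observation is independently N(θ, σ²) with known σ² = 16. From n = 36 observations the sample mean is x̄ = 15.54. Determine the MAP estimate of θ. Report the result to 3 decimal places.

n = 36, x̄ = 15.54.
For a Normal prior and Normal likelihood with known variance, the posterior is Normal; its mode equals its mean, the precision-weighted average.
Prior precision 1/σ₀² = 1/16 = 0.0625; data precision n/σ² = 36/16 = 2.25.
θ̂ = (0.0625·11 + 2.25·15.54) / (0.0625 + 2.25) = 35.6525/2.3125 = 14261/925 ≈ 15.417.

θ̂_MAP = 15.417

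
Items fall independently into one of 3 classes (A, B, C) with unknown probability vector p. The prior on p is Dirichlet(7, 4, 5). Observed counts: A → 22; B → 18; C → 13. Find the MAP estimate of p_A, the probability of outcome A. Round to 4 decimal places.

The posterior is Dirichlet(αᵢ + nᵢ) = Dirichlet(29, 22, 18).
For a Dirichlet(a₁,…,a_K) with all aᵢ > 1, the mode has j-th component (aⱼ − 1)/(Σaᵢ − K).
Here Σaᵢ = 69 and K = 3, so p_A = (29 − 1)/(69 − 3) = 28/66 ≈ 0.4242.

MAP estimate of p_A = 0.4242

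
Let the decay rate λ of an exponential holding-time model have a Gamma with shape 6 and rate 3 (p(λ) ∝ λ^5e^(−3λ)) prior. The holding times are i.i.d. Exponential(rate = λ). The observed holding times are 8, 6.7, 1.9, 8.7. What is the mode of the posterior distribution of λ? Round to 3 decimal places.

λ̂_MAP = 0.318

The Exponential(rate=λ) likelihood is ∝ λ^n e^(−λΣtᵢ). Here n = 4 and Σtᵢ = 8 + 6.7 + 1.9 + 8.7 = 25.3.
Posterior ∝ λ^5e^(−3λ) · λ^4e^(−25.3λ) = λ^9e^(−28.3λ), i.e. Gamma(10, 28.3).
Mode = (a−1)/b = 9/28.3 ≈ 0.318.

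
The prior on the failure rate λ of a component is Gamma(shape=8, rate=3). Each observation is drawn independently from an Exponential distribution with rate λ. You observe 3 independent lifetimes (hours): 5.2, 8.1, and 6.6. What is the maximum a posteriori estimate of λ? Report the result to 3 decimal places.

The Exponential(rate=λ) likelihood is ∝ λ^n e^(−λΣtᵢ). Here n = 3 and Σtᵢ = 5.2 + 8.1 + 6.6 = 19.9.
Posterior ∝ λ^7e^(−3λ) · λ^3e^(−19.9λ) = λ^10e^(−22.9λ), i.e. Gamma(11, 22.9).
Mode = (a−1)/b = 10/22.9 ≈ 0.437.

λ̂_MAP = 0.437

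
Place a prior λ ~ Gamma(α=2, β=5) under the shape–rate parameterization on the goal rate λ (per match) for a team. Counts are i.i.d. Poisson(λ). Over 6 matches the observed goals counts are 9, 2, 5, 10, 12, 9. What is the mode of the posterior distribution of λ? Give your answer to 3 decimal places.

Σxᵢ = 9+2+5+10+12+9 = 47, with n = 6.
Posterior ∝ λe^(−5λ) · λ^47e^(−6λ) = λ^48e^(−11λ), i.e. Gamma(shape=49, rate=11).
The mode of a Gamma(a, b) with a ≥ 1 (shape–rate) is (a−1)/b = 48/11 ≈ 4.364.

λ̂_MAP = 4.364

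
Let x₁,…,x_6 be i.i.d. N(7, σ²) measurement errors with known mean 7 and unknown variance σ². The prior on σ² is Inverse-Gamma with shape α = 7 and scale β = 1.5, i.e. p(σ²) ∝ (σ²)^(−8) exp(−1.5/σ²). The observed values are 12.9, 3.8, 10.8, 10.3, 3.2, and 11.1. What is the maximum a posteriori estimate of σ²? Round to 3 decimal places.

Sum of squared deviations about the known mean: SS = (12.9−7)² + (3.8−7)² + (10.8−7)² + (10.3−7)² + (3.2−7)² + (11.1−7)² = 101.63.
The Normal likelihood contributes (σ²)^(−n/2) exp(−SS/(2σ²)), so the posterior is Inverse-Gamma(α + n/2, β + SS/2) = Inverse-Gamma(10, 52.315).
The mode of Inverse-Gamma(a, b) is b/(a+1) = 52.315/11 ≈ 4.756.

σ̂²_MAP = 4.756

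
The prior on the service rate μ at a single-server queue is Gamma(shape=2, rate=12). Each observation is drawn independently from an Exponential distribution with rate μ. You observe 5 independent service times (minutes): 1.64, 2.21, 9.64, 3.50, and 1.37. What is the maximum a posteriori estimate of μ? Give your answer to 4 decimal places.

The Exponential(rate=μ) likelihood is ∝ μ^n e^(−μΣtᵢ). Here n = 5 and Σtᵢ = 1.64 + 2.21 + 9.64 + 3.50 + 1.37 = 18.36.
Posterior ∝ μe^(−12μ) · μ^5e^(−18.36μ) = μ^6e^(−30.36μ), i.e. Gamma(7, 30.36).
Mode = (a−1)/b = 6/30.36 ≈ 0.1976.

μ̂_MAP = 0.1976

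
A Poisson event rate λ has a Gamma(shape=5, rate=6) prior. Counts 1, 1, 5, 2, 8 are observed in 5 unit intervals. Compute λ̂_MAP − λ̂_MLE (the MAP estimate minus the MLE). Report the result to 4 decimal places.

MAP − MLE = -1.4909

Σxᵢ = 17. Posterior is Gamma(22, 11); MAP = (22−1)/11 = 21/11 ≈ 1.90909.
MLE = x̄ = 17/5 ≈ 3.40000.
Difference = 21/11 − 17/5 = -82/55 ≈ -1.4909.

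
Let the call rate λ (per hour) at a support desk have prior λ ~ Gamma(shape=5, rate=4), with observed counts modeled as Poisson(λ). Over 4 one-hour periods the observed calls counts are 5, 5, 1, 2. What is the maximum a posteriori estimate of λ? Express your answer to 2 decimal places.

λ̂_MAP = 2.13

Σxᵢ = 5+5+1+2 = 13, with n = 4.
Posterior ∝ λ^4e^(−4λ) · λ^13e^(−4λ) = λ^17e^(−8λ), i.e. Gamma(shape=18, rate=8).
The mode of a Gamma(a, b) with a ≥ 1 (shape–rate) is (a−1)/b = 17/8 ≈ 2.13.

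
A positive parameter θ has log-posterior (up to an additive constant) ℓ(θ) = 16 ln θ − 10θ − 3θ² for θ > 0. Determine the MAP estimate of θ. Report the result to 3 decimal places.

θ̂_MAP = 1.000

ℓ'(θ) = 16/θ − 10 − 6θ. Setting this to zero and multiplying by θ: 6θ² + 10θ − 16 = 0.
θ = (−10 + √(10² + 4·6·16)) / (2·6) = (−10 + √484) / 12 = (−10 + 22)/12 = 1.
ℓ''(θ) = −16/θ² − 6 < 0, confirming a maximum.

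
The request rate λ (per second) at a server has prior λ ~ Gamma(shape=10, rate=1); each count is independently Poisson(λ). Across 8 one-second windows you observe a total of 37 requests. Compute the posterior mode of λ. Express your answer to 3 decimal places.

Σxᵢ = 37, n = 8.
Posterior ∝ λ^9e^(−1λ) · λ^37e^(−8λ) = λ^46e^(−9λ), i.e. Gamma(shape=47, rate=9).
The mode of a Gamma(a, b) with a ≥ 1 (shape–rate) is (a−1)/b = 46/9 ≈ 5.111.

λ̂_MAP = 5.111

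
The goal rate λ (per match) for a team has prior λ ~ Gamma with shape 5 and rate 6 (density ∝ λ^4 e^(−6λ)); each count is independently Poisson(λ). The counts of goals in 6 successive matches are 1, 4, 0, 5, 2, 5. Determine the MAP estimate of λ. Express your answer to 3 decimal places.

Σxᵢ = 1+4+0+5+2+5 = 17, with n = 6.
Posterior ∝ λ^4e^(−6λ) · λ^17e^(−6λ) = λ^21e^(−12λ), i.e. Gamma(shape=22, rate=12).
The mode of a Gamma(a, b) with a ≥ 1 (shape–rate) is (a−1)/b = 21/12 ≈ 1.750.

λ̂_MAP = 1.750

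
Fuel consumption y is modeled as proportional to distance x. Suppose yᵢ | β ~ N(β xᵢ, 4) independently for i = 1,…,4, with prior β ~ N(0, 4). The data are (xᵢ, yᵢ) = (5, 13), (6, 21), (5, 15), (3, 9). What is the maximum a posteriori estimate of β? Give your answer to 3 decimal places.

log p(β | y) = −Σ(yᵢ − βxᵢ)²/(2·4) − β²/(2·4) + const.
Setting the derivative to zero: Σxᵢ(yᵢ − βxᵢ)/4 − β/4 = 0, so β = Σxᵢyᵢ / (Σxᵢ² + σ²/τ²).
Σxᵢyᵢ = 5·13 + 6·21 + 5·15 + 3·9 = 293; Σxᵢ² = 95; σ²/τ² = 1.
β̂_MAP = 293 / (95 + 1) = 293/96 ≈ 3.052.

β̂_MAP = 3.052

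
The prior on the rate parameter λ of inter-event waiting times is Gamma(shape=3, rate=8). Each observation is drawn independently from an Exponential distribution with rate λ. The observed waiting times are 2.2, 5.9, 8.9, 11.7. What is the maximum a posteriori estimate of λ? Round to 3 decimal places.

The Exponential(rate=λ) likelihood is ∝ λ^n e^(−λΣtᵢ). Here n = 4 and Σtᵢ = 2.2 + 5.9 + 8.9 + 11.7 = 28.7.
Posterior ∝ λ^2e^(−8λ) · λ^4e^(−28.7λ) = λ^6e^(−36.7λ), i.e. Gamma(7, 36.7).
Mode = (a−1)/b = 6/36.7 ≈ 0.163.

λ̂_MAP = 0.163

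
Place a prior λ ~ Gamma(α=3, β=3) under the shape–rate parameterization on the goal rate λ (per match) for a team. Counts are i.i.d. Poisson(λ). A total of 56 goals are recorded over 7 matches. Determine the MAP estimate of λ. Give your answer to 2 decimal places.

Σxᵢ = 56, n = 7.
Posterior ∝ λ^2e^(−3λ) · λ^56e^(−7λ) = λ^58e^(−10λ), i.e. Gamma(shape=59, rate=10).
The mode of a Gamma(a, b) with a ≥ 1 (shape–rate) is (a−1)/b = 58/10 ≈ 5.80.

λ̂_MAP = 5.80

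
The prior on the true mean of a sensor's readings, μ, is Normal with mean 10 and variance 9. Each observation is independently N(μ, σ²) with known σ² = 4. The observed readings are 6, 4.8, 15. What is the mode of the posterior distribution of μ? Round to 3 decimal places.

μ̂_MAP = 8.781

n = 3; x̄ = (6 + 4.8 + 15)/3 = 25.8/3 = 8.6.
For a Normal prior and Normal likelihood with known variance, the posterior is Normal; its mode equals its mean, the precision-weighted average.
Prior precision 1/σ₀² = 1/9; data precision n/σ² = 3/4 = 0.75.
μ̂ = ((1/9)·10 + 0.75·8.6) / (1/9 + 0.75) = (1361/180)/(31/36) = 1361/155 ≈ 8.781.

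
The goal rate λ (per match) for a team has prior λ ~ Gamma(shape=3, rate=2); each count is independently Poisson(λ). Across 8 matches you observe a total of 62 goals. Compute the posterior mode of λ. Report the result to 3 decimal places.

Σxᵢ = 62, n = 8.
Posterior ∝ λ^2e^(−2λ) · λ^62e^(−8λ) = λ^64e^(−10λ), i.e. Gamma(shape=65, rate=10).
The mode of a Gamma(a, b) with a ≥ 1 (shape–rate) is (a−1)/b = 64/10 ≈ 6.400.

λ̂_MAP = 6.400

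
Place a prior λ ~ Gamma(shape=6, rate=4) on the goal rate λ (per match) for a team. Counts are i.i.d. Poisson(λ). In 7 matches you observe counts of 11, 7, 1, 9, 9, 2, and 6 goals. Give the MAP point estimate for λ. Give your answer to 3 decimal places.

Σxᵢ = 11+7+1+9+9+2+6 = 45, with n = 7.
Posterior ∝ λ^5e^(−4λ) · λ^45e^(−7λ) = λ^50e^(−11λ), i.e. Gamma(shape=51, rate=11).
The mode of a Gamma(a, b) with a ≥ 1 (shape–rate) is (a−1)/b = 50/11 ≈ 4.545.

λ̂_MAP = 4.545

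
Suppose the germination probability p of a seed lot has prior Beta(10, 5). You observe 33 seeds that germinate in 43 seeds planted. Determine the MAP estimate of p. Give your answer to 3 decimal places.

Prior: Beta(10, 5).
Data: 33 successes in 43 trials. The binomial likelihood contributes p^33(1−p)^10, so the posterior is Beta(10+33, 5+10) = Beta(43, 15).
For Beta(a, b) with a, b > 1 the mode is (a−1)/(a+b−2) = 42/56 ≈ 0.750.

p̂_MAP = 0.750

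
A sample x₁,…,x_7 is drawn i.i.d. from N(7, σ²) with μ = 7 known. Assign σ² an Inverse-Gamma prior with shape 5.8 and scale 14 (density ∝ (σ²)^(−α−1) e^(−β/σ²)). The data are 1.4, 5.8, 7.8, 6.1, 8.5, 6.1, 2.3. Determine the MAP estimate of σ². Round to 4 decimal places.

σ̂²_MAP = 4.2427

Sum of squared deviations about the known mean: SS = (1.4−7)² + (5.8−7)² + (7.8−7)² + (6.1−7)² + (8.5−7)² + (6.1−7)² + (2.3−7)² = 59.4.
The Normal likelihood contributes (σ²)^(−n/2) exp(−SS/(2σ²)), so the posterior is Inverse-Gamma(α + n/2, β + SS/2) = Inverse-Gamma(9.3, 43.7).
The mode of Inverse-Gamma(a, b) is b/(a+1) = 43.7/10.3 ≈ 4.2427.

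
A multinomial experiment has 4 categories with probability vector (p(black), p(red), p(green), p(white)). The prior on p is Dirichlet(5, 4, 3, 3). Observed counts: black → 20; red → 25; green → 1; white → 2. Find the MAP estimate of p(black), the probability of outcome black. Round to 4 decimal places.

The posterior is Dirichlet(αᵢ + nᵢ) = Dirichlet(25, 29, 4, 5).
For a Dirichlet(a₁,…,a_K) with all aᵢ > 1, the mode has j-th component (aⱼ − 1)/(Σaᵢ − K).
Here Σaᵢ = 63 and K = 4, so p(black) = (25 − 1)/(63 − 4) = 24/59 ≈ 0.4068.

MAP estimate of p(black) = 0.4068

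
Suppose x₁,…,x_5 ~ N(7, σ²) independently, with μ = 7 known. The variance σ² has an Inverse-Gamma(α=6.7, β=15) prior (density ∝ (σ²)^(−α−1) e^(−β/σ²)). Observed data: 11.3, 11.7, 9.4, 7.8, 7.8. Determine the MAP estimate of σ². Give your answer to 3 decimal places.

σ̂²_MAP = 3.805

Sum of squared deviations about the known mean: SS = (11.3−7)² + (11.7−7)² + (9.4−7)² + (7.8−7)² + (7.8−7)² = 47.62.
The Normal likelihood contributes (σ²)^(−n/2) exp(−SS/(2σ²)), so the posterior is Inverse-Gamma(α + n/2, β + SS/2) = Inverse-Gamma(9.2, 38.81).
The mode of Inverse-Gamma(a, b) is b/(a+1) = 38.81/10.2 ≈ 3.805.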